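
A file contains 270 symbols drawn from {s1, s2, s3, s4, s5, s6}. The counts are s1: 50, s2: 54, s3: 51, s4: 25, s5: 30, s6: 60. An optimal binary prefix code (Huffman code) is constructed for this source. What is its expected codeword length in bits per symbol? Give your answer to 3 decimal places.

Probabilities are the counts divided by 270.
Repeatedly combine the two least-probable nodes; the expected code length is the sum of the merged weights.
merge 5/54 + 1/9 → 11/54
merge 5/27 + 17/90 → 101/270
merge 1/5 + 11/54 → 109/270
merge 2/9 + 101/270 → 161/270
merge 109/270 + 161/270 → 1
L = 11/54 + 101/270 + 109/270 + 161/270 + 1 = 116/45 ≈ 2.578 bits/symbol.

2.578 bits/symbol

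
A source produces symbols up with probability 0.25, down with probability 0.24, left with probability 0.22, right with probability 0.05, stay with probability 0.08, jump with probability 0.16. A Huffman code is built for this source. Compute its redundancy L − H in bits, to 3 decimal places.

Entropy H = −Σ p log₂ p ≈ 2.4053 bits.
Huffman merges: 1/20+2/25→13/100; 13/100+4/25→29/100; 11/50+6/25→23/50; 1/4+29/100→27/50; 23/50+27/50→1. L = 121/50 ≈ 2.4200.
L − H = 2.4200 − 2.4053 = 0.015 bits.

0.015 bits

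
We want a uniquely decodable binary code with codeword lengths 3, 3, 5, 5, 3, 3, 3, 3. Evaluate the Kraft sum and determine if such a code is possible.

0.8125; yes

With common denominator 2^5 = 32: Σ 2^(−ℓᵢ) = 4/32 + 4/32 + 1/32 + 1/32 + 4/32 + 4/32 + 4/32 + 4/32 = 26/32 = 0.8125.
Kraft's inequality requires Σ ≤ 1; here Σ = 0.8125 ≤ 1, so such a prefix code exists.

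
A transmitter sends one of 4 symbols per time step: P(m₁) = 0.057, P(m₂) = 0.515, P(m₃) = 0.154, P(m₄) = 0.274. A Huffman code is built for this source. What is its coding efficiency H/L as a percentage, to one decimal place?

97.6%

Entropy H = −Σ p log₂ p ≈ 1.6560 bits.
Huffman merges: 57/1000+77/500→211/1000; 211/1000+137/500→97/200; 97/200+103/200→1. L = 212/125 ≈ 1.6960.
Efficiency = H/L = 1.6560/1.6960 = 97.6%.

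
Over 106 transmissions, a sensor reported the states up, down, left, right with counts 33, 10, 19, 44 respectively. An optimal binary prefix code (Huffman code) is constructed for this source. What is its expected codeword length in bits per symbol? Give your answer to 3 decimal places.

Probabilities are the counts divided by 106.
Repeatedly combine the two least-probable nodes; the expected code length is the sum of the merged weights.
merge 5/53 + 19/106 → 29/106
merge 29/106 + 33/106 → 31/53
merge 22/53 + 31/53 → 1
L = 29/106 + 31/53 + 1 = 197/106 ≈ 1.858 bits/symbol.

1.858 bits/symbol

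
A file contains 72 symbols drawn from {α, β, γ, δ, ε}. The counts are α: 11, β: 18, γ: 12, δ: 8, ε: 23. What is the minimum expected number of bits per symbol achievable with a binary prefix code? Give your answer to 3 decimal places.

Probabilities are the counts divided by 72.
Repeatedly combine the two least-probable nodes; the expected code length is the sum of the merged weights.
merge 1/9 + 11/72 → 19/72
merge 1/6 + 1/4 → 5/12
merge 19/72 + 23/72 → 7/12
merge 5/12 + 7/12 → 1
L = 19/72 + 5/12 + 7/12 + 1 = 163/72 ≈ 2.264 bits/symbol.

2.264 bits/symbol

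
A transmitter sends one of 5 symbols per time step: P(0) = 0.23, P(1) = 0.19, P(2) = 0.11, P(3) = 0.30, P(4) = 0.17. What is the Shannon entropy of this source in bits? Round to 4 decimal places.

2.2489 bits

H = −Σ pᵢ log₂ pᵢ.
−0.23·log₂(0.23) = 0.4877
−0.19·log₂(0.19) = 0.4552
−0.11·log₂(0.11) = 0.3503
−0.30·log₂(0.30) = 0.5211
−0.17·log₂(0.17) = 0.4346
Sum ≈ 2.2489 → 2.2489 bits.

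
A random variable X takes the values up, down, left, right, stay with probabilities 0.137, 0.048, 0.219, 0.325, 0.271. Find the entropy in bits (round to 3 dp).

2.120 bits

H = −Σ pᵢ log₂ pᵢ.
−0.137·log₂(0.137) = 0.3929
−0.048·log₂(0.048) = 0.2103
−0.219·log₂(0.219) = 0.4798
−0.325·log₂(0.325) = 0.5270
−0.271·log₂(0.271) = 0.5105
Sum ≈ 2.1204 → 2.120 bits.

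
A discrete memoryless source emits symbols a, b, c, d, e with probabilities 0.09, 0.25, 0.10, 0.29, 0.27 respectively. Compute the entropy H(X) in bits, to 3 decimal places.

2.173 bits

H = −Σ pᵢ log₂ pᵢ.
−0.09·log₂(0.09) = 0.3127
−0.25·log₂(0.25) = 0.5000
−0.10·log₂(0.10) = 0.3322
−0.29·log₂(0.29) = 0.5179
−0.27·log₂(0.27) = 0.5100
Sum ≈ 2.1728 → 2.173 bits.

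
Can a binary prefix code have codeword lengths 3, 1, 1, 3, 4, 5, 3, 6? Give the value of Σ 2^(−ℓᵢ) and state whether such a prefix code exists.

With common denominator 2^6 = 64: Σ 2^(−ℓᵢ) = 8/64 + 32/64 + 32/64 + 8/64 + 4/64 + 2/64 + 8/64 + 1/64 = 95/64 = 1.484375.
Kraft's inequality requires Σ ≤ 1; here Σ = 1.484375 > 1, so no such prefix code exists.

1.484375; no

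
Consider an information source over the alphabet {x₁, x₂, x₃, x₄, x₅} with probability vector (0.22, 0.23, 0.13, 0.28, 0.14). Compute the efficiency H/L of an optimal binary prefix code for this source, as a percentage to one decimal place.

99.7%

Entropy H = −Σ p log₂ p ≈ 2.2622 bits.
Huffman merges: 13/100+7/50→27/100; 11/50+23/100→9/20; 27/100+7/25→11/20; 9/20+11/20→1. L = 227/100 ≈ 2.2700.
Efficiency = H/L = 2.2622/2.2700 = 99.7%.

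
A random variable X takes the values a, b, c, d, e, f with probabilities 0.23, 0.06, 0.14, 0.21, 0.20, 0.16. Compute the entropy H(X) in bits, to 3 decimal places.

2.489 bits

H = −Σ pᵢ log₂ pᵢ.
−0.23·log₂(0.23) = 0.4877
−0.06·log₂(0.06) = 0.2435
−0.14·log₂(0.14) = 0.3971
−0.21·log₂(0.21) = 0.4728
−0.20·log₂(0.20) = 0.4644
−0.16·log₂(0.16) = 0.4230
Sum ≈ 2.4885 → 2.489 bits.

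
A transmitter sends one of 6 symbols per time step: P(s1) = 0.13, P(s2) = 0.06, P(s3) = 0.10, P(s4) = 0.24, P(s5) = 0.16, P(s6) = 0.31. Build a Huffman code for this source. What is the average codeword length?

Repeatedly combine the two least-probable nodes; the expected code length is the sum of the merged weights.
merge 3/50 + 1/10 → 4/25
merge 13/100 + 4/25 → 29/100
merge 4/25 + 6/25 → 2/5
merge 29/100 + 31/100 → 3/5
merge 2/5 + 3/5 → 1
L = 4/25 + 29/100 + 2/5 + 3/5 + 1 = 49/20 = 2.45 bits/symbol.

2.45 bits/symbol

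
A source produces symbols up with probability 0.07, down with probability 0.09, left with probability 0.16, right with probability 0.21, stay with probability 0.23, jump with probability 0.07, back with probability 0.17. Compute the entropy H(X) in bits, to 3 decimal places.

H = −Σ pᵢ log₂ pᵢ.
−0.07·log₂(0.07) = 0.2686
−0.09·log₂(0.09) = 0.3127
−0.16·log₂(0.16) = 0.4230
−0.21·log₂(0.21) = 0.4728
−0.23·log₂(0.23) = 0.4877
−0.07·log₂(0.07) = 0.2686
−0.17·log₂(0.17) = 0.4346
Sum ≈ 2.6679 → 2.668 bits.

2.668 bits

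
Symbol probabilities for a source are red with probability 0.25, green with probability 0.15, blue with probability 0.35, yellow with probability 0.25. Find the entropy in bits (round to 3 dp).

1.941 bits

H = −Σ pᵢ log₂ pᵢ.
−0.25·log₂(0.25) = 0.5000
−0.15·log₂(0.15) = 0.4105
−0.35·log₂(0.35) = 0.5301
−0.25·log₂(0.25) = 0.5000
Sum ≈ 1.9406 → 1.941 bits.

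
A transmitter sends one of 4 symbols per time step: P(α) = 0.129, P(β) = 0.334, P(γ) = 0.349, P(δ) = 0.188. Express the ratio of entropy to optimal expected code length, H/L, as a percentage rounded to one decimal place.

96.2%

Entropy H = −Σ p log₂ p ≈ 1.8929 bits.
Huffman merges: 129/1000+47/250→317/1000; 317/1000+167/500→651/1000; 349/1000+651/1000→1. L = 246/125 ≈ 1.9680.
Efficiency = H/L = 1.8929/1.9680 = 96.2%.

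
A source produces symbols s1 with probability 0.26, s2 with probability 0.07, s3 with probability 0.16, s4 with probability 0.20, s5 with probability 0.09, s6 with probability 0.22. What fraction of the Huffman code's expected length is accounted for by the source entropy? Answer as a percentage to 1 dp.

99.0%

Entropy H = −Σ p log₂ p ≈ 2.4545 bits.
Huffman merges: 7/100+9/100→4/25; 4/25+4/25→8/25; 1/5+11/50→21/50; 13/50+8/25→29/50; 21/50+29/50→1. L = 62/25 ≈ 2.4800.
Efficiency = H/L = 2.4545/2.4800 = 99.0%.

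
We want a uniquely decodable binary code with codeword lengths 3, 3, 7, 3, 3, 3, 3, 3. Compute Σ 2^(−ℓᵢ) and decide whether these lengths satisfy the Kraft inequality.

0.8828125; yes

With common denominator 2^7 = 128: Σ 2^(−ℓᵢ) = 16/128 + 16/128 + 1/128 + 16/128 + 16/128 + 16/128 + 16/128 + 16/128 = 113/128 = 0.8828125.
Kraft's inequality requires Σ ≤ 1; here Σ = 0.8828125 ≤ 1, so such a prefix code exists.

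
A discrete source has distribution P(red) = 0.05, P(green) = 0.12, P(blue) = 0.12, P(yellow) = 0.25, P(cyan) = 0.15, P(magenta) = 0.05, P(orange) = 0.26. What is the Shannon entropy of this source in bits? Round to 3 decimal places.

2.582 bits

H = −Σ pᵢ log₂ pᵢ.
−0.05·log₂(0.05) = 0.2161
−0.12·log₂(0.12) = 0.3671
−0.12·log₂(0.12) = 0.3671
−0.25·log₂(0.25) = 0.5000
−0.15·log₂(0.15) = 0.4105
−0.05·log₂(0.05) = 0.2161
−0.26·log₂(0.26) = 0.5053
Sum ≈ 2.5822 → 2.582 bits.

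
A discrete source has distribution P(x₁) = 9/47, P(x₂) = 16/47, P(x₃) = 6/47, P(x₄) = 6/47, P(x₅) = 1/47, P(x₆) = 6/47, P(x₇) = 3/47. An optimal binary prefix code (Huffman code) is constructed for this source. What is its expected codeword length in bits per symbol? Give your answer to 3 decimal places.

2.553 bits/symbol

Repeatedly combine the two least-probable nodes; the expected code length is the sum of the merged weights.
merge 1/47 + 3/47 → 4/47
merge 4/47 + 6/47 → 10/47
merge 6/47 + 6/47 → 12/47
merge 9/47 + 10/47 → 19/47
merge 12/47 + 16/47 → 28/47
merge 19/47 + 28/47 → 1
L = 4/47 + 10/47 + 12/47 + 19/47 + 28/47 + 1 = 120/47 ≈ 2.553 bits/symbol.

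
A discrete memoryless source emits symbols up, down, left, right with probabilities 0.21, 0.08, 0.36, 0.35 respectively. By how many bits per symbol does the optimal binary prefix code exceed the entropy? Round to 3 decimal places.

0.105 bits

Entropy H = −Σ p log₂ p ≈ 1.8250 bits.
Huffman merges: 2/25+21/100→29/100; 29/100+7/20→16/25; 9/25+16/25→1. L = 193/100 ≈ 1.9300.
L − H = 1.9300 − 1.8250 = 0.105 bits.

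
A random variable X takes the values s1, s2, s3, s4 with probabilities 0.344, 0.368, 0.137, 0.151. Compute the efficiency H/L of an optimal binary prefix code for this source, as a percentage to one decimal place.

Entropy H = −Σ p log₂ p ≈ 1.8650 bits.
Huffman merges: 137/1000+151/1000→36/125; 36/125+43/125→79/125; 46/125+79/125→1. L = 48/25 ≈ 1.9200.
Efficiency = H/L = 1.8650/1.9200 = 97.1%.

97.1%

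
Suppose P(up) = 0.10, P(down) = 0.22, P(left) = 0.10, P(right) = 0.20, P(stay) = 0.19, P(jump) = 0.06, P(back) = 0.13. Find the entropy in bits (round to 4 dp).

2.6907 bits

H = −Σ pᵢ log₂ pᵢ.
−0.10·log₂(0.10) = 0.3322
−0.22·log₂(0.22) = 0.4806
−0.10·log₂(0.10) = 0.3322
−0.20·log₂(0.20) = 0.4644
−0.19·log₂(0.19) = 0.4552
−0.06·log₂(0.06) = 0.2435
−0.13·log₂(0.13) = 0.3826
Sum ≈ 2.6907 → 2.6907 bits.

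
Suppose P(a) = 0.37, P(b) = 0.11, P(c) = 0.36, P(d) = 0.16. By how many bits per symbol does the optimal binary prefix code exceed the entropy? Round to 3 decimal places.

Entropy H = −Σ p log₂ p ≈ 1.8346 bits.
Huffman merges: 11/100+4/25→27/100; 27/100+9/25→63/100; 37/100+63/100→1. L = 19/10 ≈ 1.9000.
L − H = 1.9000 − 1.8346 = 0.065 bits.

0.065 bits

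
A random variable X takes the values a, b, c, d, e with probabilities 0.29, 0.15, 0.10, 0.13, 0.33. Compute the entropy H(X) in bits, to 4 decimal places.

2.1711 bits

H = −Σ pᵢ log₂ pᵢ.
−0.29·log₂(0.29) = 0.5179
−0.15·log₂(0.15) = 0.4105
−0.10·log₂(0.10) = 0.3322
−0.13·log₂(0.13) = 0.3826
−0.33·log₂(0.33) = 0.5278
Sum ≈ 2.1711 → 2.1711 bits.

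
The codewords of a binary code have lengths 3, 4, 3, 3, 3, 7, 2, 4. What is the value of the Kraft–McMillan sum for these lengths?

With common denominator 2^7 = 128: Σ 2^(−ℓᵢ) = 16/128 + 8/128 + 16/128 + 16/128 + 16/128 + 1/128 + 32/128 + 8/128 = 113/128 = 0.8828125.

0.8828125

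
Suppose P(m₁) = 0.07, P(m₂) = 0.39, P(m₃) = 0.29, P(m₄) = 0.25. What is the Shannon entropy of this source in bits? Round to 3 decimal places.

H = −Σ pᵢ log₂ pᵢ.
−0.07·log₂(0.07) = 0.2686
−0.39·log₂(0.39) = 0.5298
−0.29·log₂(0.29) = 0.5179
−0.25·log₂(0.25) = 0.5000
Sum ≈ 1.8163 → 1.816 bits.

1.816 bits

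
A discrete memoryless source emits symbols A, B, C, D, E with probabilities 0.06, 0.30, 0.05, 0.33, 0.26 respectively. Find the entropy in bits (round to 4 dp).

H = −Σ pᵢ log₂ pᵢ.
−0.06·log₂(0.06) = 0.2435
−0.30·log₂(0.30) = 0.5211
−0.05·log₂(0.05) = 0.2161
−0.33·log₂(0.33) = 0.5278
−0.26·log₂(0.26) = 0.5053
Sum ≈ 2.0138 → 2.0138 bits.

2.0138 bits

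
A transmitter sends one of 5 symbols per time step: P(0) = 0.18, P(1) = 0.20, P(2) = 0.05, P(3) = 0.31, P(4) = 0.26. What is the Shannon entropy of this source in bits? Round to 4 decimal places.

H = −Σ pᵢ log₂ pᵢ.
−0.18·log₂(0.18) = 0.4453
−0.20·log₂(0.20) = 0.4644
−0.05·log₂(0.05) = 0.2161
−0.31·log₂(0.31) = 0.5238
−0.26·log₂(0.26) = 0.5053
Sum ≈ 2.1549 → 2.1549 bits.

2.1549 bits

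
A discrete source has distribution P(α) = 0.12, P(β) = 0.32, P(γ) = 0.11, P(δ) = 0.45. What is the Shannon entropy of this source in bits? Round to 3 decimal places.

1.762 bits

H = −Σ pᵢ log₂ pᵢ.
−0.12·log₂(0.12) = 0.3671
−0.32·log₂(0.32) = 0.5260
−0.11·log₂(0.11) = 0.3503
−0.45·log₂(0.45) = 0.5184
Sum ≈ 1.7618 → 1.762 bits.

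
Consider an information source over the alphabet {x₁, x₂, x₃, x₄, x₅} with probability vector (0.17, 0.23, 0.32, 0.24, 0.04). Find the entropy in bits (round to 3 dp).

H = −Σ pᵢ log₂ pᵢ.
−0.17·log₂(0.17) = 0.4346
−0.23·log₂(0.23) = 0.4877
−0.32·log₂(0.32) = 0.5260
−0.24·log₂(0.24) = 0.4941
−0.04·log₂(0.04) = 0.1858
Sum ≈ 2.1282 → 2.128 bits.

2.128 bits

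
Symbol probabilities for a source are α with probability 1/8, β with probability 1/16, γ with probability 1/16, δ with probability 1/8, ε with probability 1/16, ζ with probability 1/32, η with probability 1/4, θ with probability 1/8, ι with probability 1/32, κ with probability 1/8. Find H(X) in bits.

Each probability is a power of 1/2, so log₂(1/p) is an integer.
H = Σ p·log₂(1/p) = 1/8·3 + 1/16·4 + 1/16·4 + 1/8·3 + 1/16·4 + 1/32·5 + 1/4·2 + 1/8·3 + 1/32·5 + 1/8·3 = 3.0625 bits.

3.0625 bits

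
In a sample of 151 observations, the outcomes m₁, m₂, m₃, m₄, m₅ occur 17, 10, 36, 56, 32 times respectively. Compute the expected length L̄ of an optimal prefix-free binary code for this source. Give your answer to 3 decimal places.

2.179 bits/symbol

Probabilities are the counts divided by 151.
Repeatedly combine the two least-probable nodes; the expected code length is the sum of the merged weights.
merge 10/151 + 17/151 → 27/151
merge 27/151 + 32/151 → 59/151
merge 36/151 + 56/151 → 92/151
merge 59/151 + 92/151 → 1
L = 27/151 + 59/151 + 92/151 + 1 = 329/151 ≈ 2.179 bits/symbol.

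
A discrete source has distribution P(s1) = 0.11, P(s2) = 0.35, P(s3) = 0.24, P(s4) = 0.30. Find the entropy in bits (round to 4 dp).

H = −Σ pᵢ log₂ pᵢ.
−0.11·log₂(0.11) = 0.3503
−0.35·log₂(0.35) = 0.5301
−0.24·log₂(0.24) = 0.4941
−0.30·log₂(0.30) = 0.5211
Sum ≈ 1.8956 → 1.8956 bits.

1.8956 bits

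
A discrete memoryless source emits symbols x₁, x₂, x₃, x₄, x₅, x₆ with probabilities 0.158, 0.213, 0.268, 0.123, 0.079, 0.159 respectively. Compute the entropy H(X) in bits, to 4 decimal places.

H = −Σ pᵢ log₂ pᵢ.
−0.158·log₂(0.158) = 0.4206
−0.213·log₂(0.213) = 0.4752
−0.268·log₂(0.268) = 0.5091
−0.123·log₂(0.123) = 0.3719
−0.079·log₂(0.079) = 0.2893
−0.159·log₂(0.159) = 0.4218
Sum ≈ 2.4879 → 2.4879 bits.

2.4879 bits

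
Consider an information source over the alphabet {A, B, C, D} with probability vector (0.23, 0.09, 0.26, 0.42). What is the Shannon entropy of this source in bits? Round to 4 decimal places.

H = −Σ pᵢ log₂ pᵢ.
−0.23·log₂(0.23) = 0.4877
−0.09·log₂(0.09) = 0.3127
−0.26·log₂(0.26) = 0.5053
−0.42·log₂(0.42) = 0.5256
Sum ≈ 1.8313 → 1.8313 bits.

1.8313 bits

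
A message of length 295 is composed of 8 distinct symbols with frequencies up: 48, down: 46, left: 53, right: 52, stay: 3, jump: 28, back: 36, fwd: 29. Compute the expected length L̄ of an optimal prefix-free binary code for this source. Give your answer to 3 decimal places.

2.925 bits/symbol

Probabilities are the counts divided by 295.
Repeatedly combine the two least-probable nodes; the expected code length is the sum of the merged weights.
merge 3/295 + 28/295 → 31/295
merge 29/295 + 31/295 → 12/59
merge 36/295 + 46/295 → 82/295
merge 48/295 + 52/295 → 20/59
merge 53/295 + 12/59 → 113/295
merge 82/295 + 20/59 → 182/295
merge 113/295 + 182/295 → 1
L = 31/295 + 12/59 + 82/295 + 20/59 + 113/295 + 182/295 + 1 = 863/295 ≈ 2.925 bits/symbol.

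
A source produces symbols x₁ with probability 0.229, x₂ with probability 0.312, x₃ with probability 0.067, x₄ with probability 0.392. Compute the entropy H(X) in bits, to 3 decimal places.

1.802 bits

H = −Σ pᵢ log₂ pᵢ.
−0.229·log₂(0.229) = 0.4870
−0.312·log₂(0.312) = 0.5243
−0.067·log₂(0.067) = 0.2613
−0.392·log₂(0.392) = 0.5296
Sum ≈ 1.8022 → 1.802 bits.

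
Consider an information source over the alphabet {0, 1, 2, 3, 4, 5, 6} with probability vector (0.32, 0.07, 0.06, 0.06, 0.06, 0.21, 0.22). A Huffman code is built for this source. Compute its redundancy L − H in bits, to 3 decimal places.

0.021 bits

Entropy H = −Σ p log₂ p ≈ 2.4786 bits.
Huffman merges: 3/50+3/50→3/25; 3/50+7/100→13/100; 3/25+13/100→1/4; 21/100+11/50→43/100; 1/4+8/25→57/100; 43/100+57/100→1. L = 5/2 ≈ 2.5000.
L − H = 2.5000 − 2.4786 = 0.021 bits.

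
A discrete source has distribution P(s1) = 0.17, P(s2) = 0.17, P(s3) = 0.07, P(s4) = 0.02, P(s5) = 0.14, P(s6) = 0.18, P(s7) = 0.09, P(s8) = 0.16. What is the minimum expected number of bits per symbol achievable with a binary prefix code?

Repeatedly combine the two least-probable nodes; the expected code length is the sum of the merged weights.
merge 1/50 + 7/100 → 9/100
merge 9/100 + 9/100 → 9/50
merge 7/50 + 4/25 → 3/10
merge 17/100 + 17/100 → 17/50
merge 9/50 + 9/50 → 9/25
merge 3/10 + 17/50 → 16/25
merge 9/25 + 16/25 → 1
L = 9/100 + 9/50 + 3/10 + 17/50 + 9/25 + 16/25 + 1 = 291/100 = 2.91 bits/symbol.

2.91 bits/symbol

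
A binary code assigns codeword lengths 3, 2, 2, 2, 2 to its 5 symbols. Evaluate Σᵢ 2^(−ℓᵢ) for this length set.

1.125

With common denominator 2^3 = 8: Σ 2^(−ℓᵢ) = 1/8 + 2/8 + 2/8 + 2/8 + 2/8 = 9/8 = 1.125.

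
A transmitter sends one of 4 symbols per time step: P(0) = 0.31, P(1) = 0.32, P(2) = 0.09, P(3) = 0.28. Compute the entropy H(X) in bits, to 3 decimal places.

H = −Σ pᵢ log₂ pᵢ.
−0.31·log₂(0.31) = 0.5238
−0.32·log₂(0.32) = 0.5260
−0.09·log₂(0.09) = 0.3127
−0.28·log₂(0.28) = 0.5142
Sum ≈ 1.8767 → 1.877 bits.

1.877 bits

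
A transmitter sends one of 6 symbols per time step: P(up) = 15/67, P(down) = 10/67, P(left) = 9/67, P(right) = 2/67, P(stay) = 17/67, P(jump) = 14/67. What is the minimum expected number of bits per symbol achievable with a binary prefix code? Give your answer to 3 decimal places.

Repeatedly combine the two least-probable nodes; the expected code length is the sum of the merged weights.
merge 2/67 + 9/67 → 11/67
merge 10/67 + 11/67 → 21/67
merge 14/67 + 15/67 → 29/67
merge 17/67 + 21/67 → 38/67
merge 29/67 + 38/67 → 1
L = 11/67 + 21/67 + 29/67 + 38/67 + 1 = 166/67 ≈ 2.478 bits/symbol.

2.478 bits/symbol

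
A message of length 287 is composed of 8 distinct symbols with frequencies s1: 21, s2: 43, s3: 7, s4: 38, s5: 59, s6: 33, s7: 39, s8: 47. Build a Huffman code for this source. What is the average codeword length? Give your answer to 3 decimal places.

2.892 bits/symbol

Probabilities are the counts divided by 287.
Repeatedly combine the two least-probable nodes; the expected code length is the sum of the merged weights.
merge 1/41 + 3/41 → 4/41
merge 4/41 + 33/287 → 61/287
merge 38/287 + 39/287 → 11/41
merge 43/287 + 47/287 → 90/287
merge 59/287 + 61/287 → 120/287
merge 11/41 + 90/287 → 167/287
merge 120/287 + 167/287 → 1
L = 4/41 + 61/287 + 11/41 + 90/287 + 120/287 + 167/287 + 1 = 830/287 ≈ 2.892 bits/symbol.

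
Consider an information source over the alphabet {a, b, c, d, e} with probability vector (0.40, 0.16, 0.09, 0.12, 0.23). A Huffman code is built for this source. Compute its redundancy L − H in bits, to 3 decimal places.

0.061 bits

Entropy H = −Σ p log₂ p ≈ 2.1192 bits.
Huffman merges: 9/100+3/25→21/100; 4/25+21/100→37/100; 23/100+37/100→3/5; 2/5+3/5→1. L = 109/50 ≈ 2.1800.
L − H = 2.1800 − 2.1192 = 0.061 bits.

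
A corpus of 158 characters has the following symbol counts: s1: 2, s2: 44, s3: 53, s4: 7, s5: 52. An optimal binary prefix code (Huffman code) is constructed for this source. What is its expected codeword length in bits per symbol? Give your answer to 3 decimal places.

Probabilities are the counts divided by 158.
Repeatedly combine the two least-probable nodes; the expected code length is the sum of the merged weights.
merge 1/79 + 7/158 → 9/158
merge 9/158 + 22/79 → 53/158
merge 26/79 + 53/158 → 105/158
merge 53/158 + 105/158 → 1
L = 9/158 + 53/158 + 105/158 + 1 = 325/158 ≈ 2.057 bits/symbol.

2.057 bits/symbol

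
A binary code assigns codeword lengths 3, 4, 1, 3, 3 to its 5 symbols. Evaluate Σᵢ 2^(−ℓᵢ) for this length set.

0.9375

With common denominator 2^4 = 16: Σ 2^(−ℓᵢ) = 2/16 + 1/16 + 8/16 + 2/16 + 2/16 = 15/16 = 0.9375.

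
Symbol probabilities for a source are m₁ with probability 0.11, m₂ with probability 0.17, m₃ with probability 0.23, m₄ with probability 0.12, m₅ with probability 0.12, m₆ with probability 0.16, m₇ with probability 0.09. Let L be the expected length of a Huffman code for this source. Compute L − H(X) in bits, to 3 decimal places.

Entropy H = −Σ p log₂ p ≈ 2.7423 bits.
Huffman merges: 9/100+11/100→1/5; 3/25+3/25→6/25; 4/25+17/100→33/100; 1/5+23/100→43/100; 6/25+33/100→57/100; 43/100+57/100→1. L = 277/100 ≈ 2.7700.
L − H = 2.7700 − 2.7423 = 0.028 bits.

0.028 bits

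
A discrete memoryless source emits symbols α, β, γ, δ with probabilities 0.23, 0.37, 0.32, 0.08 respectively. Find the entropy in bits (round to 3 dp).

1.836 bits

H = −Σ pᵢ log₂ pᵢ.
−0.23·log₂(0.23) = 0.4877
−0.37·log₂(0.37) = 0.5307
−0.32·log₂(0.32) = 0.5260
−0.08·log₂(0.08) = 0.2915
Sum ≈ 1.8359 → 1.836 bits.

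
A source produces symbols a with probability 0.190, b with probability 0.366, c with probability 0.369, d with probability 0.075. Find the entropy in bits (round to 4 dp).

1.7970 bits

H = −Σ pᵢ log₂ pᵢ.
−0.190·log₂(0.190) = 0.4552
−0.366·log₂(0.366) = 0.5307
−0.369·log₂(0.369) = 0.5307
−0.075·log₂(0.075) = 0.2803
Sum ≈ 1.7970 → 1.7970 bits.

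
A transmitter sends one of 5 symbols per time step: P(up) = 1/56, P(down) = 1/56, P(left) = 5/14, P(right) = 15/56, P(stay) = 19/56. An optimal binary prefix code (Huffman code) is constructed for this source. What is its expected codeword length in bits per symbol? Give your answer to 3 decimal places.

Repeatedly combine the two least-probable nodes; the expected code length is the sum of the merged weights.
merge 1/56 + 1/56 → 1/28
merge 1/28 + 15/56 → 17/56
merge 17/56 + 19/56 → 9/14
merge 5/14 + 9/14 → 1
L = 1/28 + 17/56 + 9/14 + 1 = 111/56 ≈ 1.982 bits/symbol.

1.982 bits/symbol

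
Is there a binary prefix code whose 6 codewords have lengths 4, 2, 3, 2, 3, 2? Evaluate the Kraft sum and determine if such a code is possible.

With common denominator 2^4 = 16: Σ 2^(−ℓᵢ) = 1/16 + 4/16 + 2/16 + 4/16 + 2/16 + 4/16 = 17/16 = 1.0625.
Kraft's inequality requires Σ ≤ 1; here Σ = 1.0625 > 1, so no such prefix code exists.

1.0625; no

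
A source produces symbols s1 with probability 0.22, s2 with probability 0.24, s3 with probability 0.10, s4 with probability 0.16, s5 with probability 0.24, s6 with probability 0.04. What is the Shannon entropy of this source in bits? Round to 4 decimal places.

2.4098 bits

H = −Σ pᵢ log₂ pᵢ.
−0.22·log₂(0.22) = 0.4806
−0.24·log₂(0.24) = 0.4941
−0.10·log₂(0.10) = 0.3322
−0.16·log₂(0.16) = 0.4230
−0.24·log₂(0.24) = 0.4941
−0.04·log₂(0.04) = 0.1858
Sum ≈ 2.4098 → 2.4098 bits.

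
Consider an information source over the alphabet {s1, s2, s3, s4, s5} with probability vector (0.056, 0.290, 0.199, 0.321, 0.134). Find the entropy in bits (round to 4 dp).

2.1291 bits

H = −Σ pᵢ log₂ pᵢ.
−0.056·log₂(0.056) = 0.2329
−0.290·log₂(0.290) = 0.5179
−0.199·log₂(0.199) = 0.4635
−0.321·log₂(0.321) = 0.5262
−0.134·log₂(0.134) = 0.3886
Sum ≈ 2.1291 → 2.1291 bits.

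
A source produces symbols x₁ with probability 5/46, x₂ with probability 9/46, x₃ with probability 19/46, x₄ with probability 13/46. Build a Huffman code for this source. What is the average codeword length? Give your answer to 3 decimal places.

1.891 bits/symbol

Repeatedly combine the two least-probable nodes; the expected code length is the sum of the merged weights.
merge 5/46 + 9/46 → 7/23
merge 13/46 + 7/23 → 27/46
merge 19/46 + 27/46 → 1
L = 7/23 + 27/46 + 1 = 87/46 ≈ 1.891 bits/symbol.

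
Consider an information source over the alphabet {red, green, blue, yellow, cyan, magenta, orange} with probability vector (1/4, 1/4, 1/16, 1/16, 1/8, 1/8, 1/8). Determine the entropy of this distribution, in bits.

2.625 bits

Each probability is a power of 1/2, so log₂(1/p) is an integer.
H = Σ p·log₂(1/p) = 1/4·2 + 1/4·2 + 1/16·4 + 1/16·4 + 1/8·3 + 1/8·3 + 1/8·3 = 2.625 bits.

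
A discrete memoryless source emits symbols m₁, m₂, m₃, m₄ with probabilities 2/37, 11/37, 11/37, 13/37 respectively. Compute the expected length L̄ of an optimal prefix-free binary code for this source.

2 bits/symbol

Repeatedly combine the two least-probable nodes; the expected code length is the sum of the merged weights.
merge 2/37 + 11/37 → 13/37
merge 11/37 + 13/37 → 24/37
merge 13/37 + 24/37 → 1
L = 13/37 + 24/37 + 1 = 2 bits/symbol.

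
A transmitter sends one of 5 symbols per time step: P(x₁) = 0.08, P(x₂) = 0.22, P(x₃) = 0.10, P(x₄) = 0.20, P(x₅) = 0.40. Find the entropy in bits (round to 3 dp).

2.097 bits

H = −Σ pᵢ log₂ pᵢ.
−0.08·log₂(0.08) = 0.2915
−0.22·log₂(0.22) = 0.4806
−0.10·log₂(0.10) = 0.3322
−0.20·log₂(0.20) = 0.4644
−0.40·log₂(0.40) = 0.5288
Sum ≈ 2.0974 → 2.097 bits.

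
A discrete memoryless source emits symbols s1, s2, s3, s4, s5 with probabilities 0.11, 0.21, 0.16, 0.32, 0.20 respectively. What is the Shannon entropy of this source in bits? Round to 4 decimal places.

H = −Σ pᵢ log₂ pᵢ.
−0.11·log₂(0.11) = 0.3503
−0.21·log₂(0.21) = 0.4728
−0.16·log₂(0.16) = 0.4230
−0.32·log₂(0.32) = 0.5260
−0.20·log₂(0.20) = 0.4644
Sum ≈ 2.2365 → 2.2365 bits.

2.2365 bits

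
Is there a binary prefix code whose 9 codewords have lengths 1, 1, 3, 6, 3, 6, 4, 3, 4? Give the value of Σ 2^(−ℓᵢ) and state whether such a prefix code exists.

With common denominator 2^6 = 64: Σ 2^(−ℓᵢ) = 32/64 + 32/64 + 8/64 + 1/64 + 8/64 + 1/64 + 4/64 + 8/64 + 4/64 = 98/64 = 1.53125.
Kraft's inequality requires Σ ≤ 1; here Σ = 1.53125 > 1, so no such prefix code exists.

1.53125; no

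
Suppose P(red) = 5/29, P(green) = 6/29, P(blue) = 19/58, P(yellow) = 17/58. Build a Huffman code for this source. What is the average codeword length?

2 bits/symbol

Repeatedly combine the two least-probable nodes; the expected code length is the sum of the merged weights.
merge 5/29 + 6/29 → 11/29
merge 17/58 + 19/58 → 18/29
merge 11/29 + 18/29 → 1
L = 11/29 + 18/29 + 1 = 2 bits/symbol.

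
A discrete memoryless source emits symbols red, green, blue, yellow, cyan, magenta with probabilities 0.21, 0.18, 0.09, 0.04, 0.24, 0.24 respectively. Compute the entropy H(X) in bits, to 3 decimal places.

H = −Σ pᵢ log₂ pᵢ.
−0.21·log₂(0.21) = 0.4728
−0.18·log₂(0.18) = 0.4453
−0.09·log₂(0.09) = 0.3127
−0.04·log₂(0.04) = 0.1858
−0.24·log₂(0.24) = 0.4941
−0.24·log₂(0.24) = 0.4941
Sum ≈ 2.4048 → 2.405 bits.

2.405 bits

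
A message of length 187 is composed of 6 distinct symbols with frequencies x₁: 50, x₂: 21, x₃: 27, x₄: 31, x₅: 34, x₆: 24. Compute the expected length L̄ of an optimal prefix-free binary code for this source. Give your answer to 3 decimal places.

Probabilities are the counts divided by 187.
Repeatedly combine the two least-probable nodes; the expected code length is the sum of the merged weights.
merge 21/187 + 24/187 → 45/187
merge 27/187 + 31/187 → 58/187
merge 2/11 + 45/187 → 79/187
merge 50/187 + 58/187 → 108/187
merge 79/187 + 108/187 → 1
L = 45/187 + 58/187 + 79/187 + 108/187 + 1 = 477/187 ≈ 2.551 bits/symbol.

2.551 bits/symbol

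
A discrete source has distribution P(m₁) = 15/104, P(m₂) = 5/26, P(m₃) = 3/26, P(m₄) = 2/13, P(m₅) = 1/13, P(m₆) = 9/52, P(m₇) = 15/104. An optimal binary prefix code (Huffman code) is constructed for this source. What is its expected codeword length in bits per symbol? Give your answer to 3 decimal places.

Repeatedly combine the two least-probable nodes; the expected code length is the sum of the merged weights.
merge 1/13 + 3/26 → 5/26
merge 15/104 + 15/104 → 15/52
merge 2/13 + 9/52 → 17/52
merge 5/26 + 5/26 → 5/13
merge 15/52 + 17/52 → 8/13
merge 5/13 + 8/13 → 1
L = 5/26 + 15/52 + 17/52 + 5/13 + 8/13 + 1 = 73/26 ≈ 2.808 bits/symbol.

2.808 bits/symbol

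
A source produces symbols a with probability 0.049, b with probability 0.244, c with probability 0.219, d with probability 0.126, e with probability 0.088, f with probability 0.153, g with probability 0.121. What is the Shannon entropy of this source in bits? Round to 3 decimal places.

H = −Σ pᵢ log₂ pᵢ.
−0.049·log₂(0.049) = 0.2132
−0.244·log₂(0.244) = 0.4966
−0.219·log₂(0.219) = 0.4798
−0.126·log₂(0.126) = 0.3766
−0.088·log₂(0.088) = 0.3086
−0.153·log₂(0.153) = 0.4144
−0.121·log₂(0.121) = 0.3687
Sum ≈ 2.6578 → 2.658 bits.

2.658 bits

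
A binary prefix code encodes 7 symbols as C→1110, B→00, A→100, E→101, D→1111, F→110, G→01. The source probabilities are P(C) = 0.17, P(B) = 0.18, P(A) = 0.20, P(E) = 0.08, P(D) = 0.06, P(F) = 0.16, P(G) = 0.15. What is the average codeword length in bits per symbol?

2.9 bits/symbol

L̄ = Σ pᵢ·ℓᵢ = 0.17·4 + 0.18·2 + 0.20·3 + 0.08·3 + 0.06·4 + 0.16·3 + 0.15·2 = 2.9 bits/symbol.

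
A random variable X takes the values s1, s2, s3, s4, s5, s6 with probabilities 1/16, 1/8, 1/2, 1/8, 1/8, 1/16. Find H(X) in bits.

Each probability is a power of 1/2, so log₂(1/p) is an integer.
H = Σ p·log₂(1/p) = 1/16·4 + 1/8·3 + 1/2·1 + 1/8·3 + 1/8·3 + 1/16·4 = 2.125 bits.

2.125 bits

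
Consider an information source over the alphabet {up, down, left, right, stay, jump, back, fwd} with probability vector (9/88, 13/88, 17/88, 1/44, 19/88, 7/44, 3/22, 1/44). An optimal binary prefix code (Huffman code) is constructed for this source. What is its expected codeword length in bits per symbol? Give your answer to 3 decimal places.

Repeatedly combine the two least-probable nodes; the expected code length is the sum of the merged weights.
merge 1/44 + 1/44 → 1/22
merge 1/22 + 9/88 → 13/88
merge 3/22 + 13/88 → 25/88
merge 13/88 + 7/44 → 27/88
merge 17/88 + 19/88 → 9/22
merge 25/88 + 27/88 → 13/22
merge 9/22 + 13/22 → 1
L = 1/22 + 13/88 + 25/88 + 27/88 + 9/22 + 13/22 + 1 = 245/88 ≈ 2.784 bits/symbol.

2.784 bits/symbol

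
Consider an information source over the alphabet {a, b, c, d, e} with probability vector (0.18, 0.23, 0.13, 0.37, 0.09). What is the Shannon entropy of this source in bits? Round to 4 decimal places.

2.1590 bits

H = −Σ pᵢ log₂ pᵢ.
−0.18·log₂(0.18) = 0.4453
−0.23·log₂(0.23) = 0.4877
−0.13·log₂(0.13) = 0.3826
−0.37·log₂(0.37) = 0.5307
−0.09·log₂(0.09) = 0.3127
Sum ≈ 2.1590 → 2.1590 bits.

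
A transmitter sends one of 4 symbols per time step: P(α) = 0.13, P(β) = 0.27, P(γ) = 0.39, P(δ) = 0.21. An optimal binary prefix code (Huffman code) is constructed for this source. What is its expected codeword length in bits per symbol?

Repeatedly combine the two least-probable nodes; the expected code length is the sum of the merged weights.
merge 13/100 + 21/100 → 17/50
merge 27/100 + 17/50 → 61/100
merge 39/100 + 61/100 → 1
L = 17/50 + 61/100 + 1 = 39/20 = 1.95 bits/symbol.

1.95 bits/symbol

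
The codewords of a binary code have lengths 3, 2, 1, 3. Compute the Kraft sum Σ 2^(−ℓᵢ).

1

With common denominator 2^3 = 8: Σ 2^(−ℓᵢ) = 1/8 + 2/8 + 4/8 + 1/8 = 8/8 = 1.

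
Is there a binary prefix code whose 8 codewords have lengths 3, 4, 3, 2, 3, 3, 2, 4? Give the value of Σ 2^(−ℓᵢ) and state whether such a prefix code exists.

With common denominator 2^4 = 16: Σ 2^(−ℓᵢ) = 2/16 + 1/16 + 2/16 + 4/16 + 2/16 + 2/16 + 4/16 + 1/16 = 18/16 = 1.125.
Kraft's inequality requires Σ ≤ 1; here Σ = 1.125 > 1, so no such prefix code exists.

1.125; no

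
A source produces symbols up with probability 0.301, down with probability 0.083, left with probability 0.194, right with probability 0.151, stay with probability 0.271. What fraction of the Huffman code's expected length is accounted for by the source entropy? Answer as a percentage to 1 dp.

98.5%

Entropy H = −Σ p log₂ p ≈ 2.2007 bits.
Huffman merges: 83/1000+151/1000→117/500; 97/500+117/500→107/250; 271/1000+301/1000→143/250; 107/250+143/250→1. L = 1117/500 ≈ 2.2340.
Efficiency = H/L = 2.2007/2.2340 = 98.5%.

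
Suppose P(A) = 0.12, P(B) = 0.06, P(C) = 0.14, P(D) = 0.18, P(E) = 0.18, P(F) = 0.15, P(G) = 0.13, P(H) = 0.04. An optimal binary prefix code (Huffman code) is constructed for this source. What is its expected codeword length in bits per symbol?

Repeatedly combine the two least-probable nodes; the expected code length is the sum of the merged weights.
merge 1/25 + 3/50 → 1/10
merge 1/10 + 3/25 → 11/50
merge 13/100 + 7/50 → 27/100
merge 3/20 + 9/50 → 33/100
merge 9/50 + 11/50 → 2/5
merge 27/100 + 33/100 → 3/5
merge 2/5 + 3/5 → 1
L = 1/10 + 11/50 + 27/100 + 33/100 + 2/5 + 3/5 + 1 = 73/25 = 2.92 bits/symbol.

2.92 bits/symbol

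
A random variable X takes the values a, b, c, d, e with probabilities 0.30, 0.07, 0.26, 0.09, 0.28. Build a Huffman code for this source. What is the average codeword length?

Repeatedly combine the two least-probable nodes; the expected code length is the sum of the merged weights.
merge 7/100 + 9/100 → 4/25
merge 4/25 + 13/50 → 21/50
merge 7/25 + 3/10 → 29/50
merge 21/50 + 29/50 → 1
L = 4/25 + 21/50 + 29/50 + 1 = 54/25 = 2.16 bits/symbol.

2.16 bits/symbol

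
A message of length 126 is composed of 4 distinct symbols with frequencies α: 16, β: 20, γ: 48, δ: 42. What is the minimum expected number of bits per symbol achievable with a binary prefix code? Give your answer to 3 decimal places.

1.905 bits/symbol

Probabilities are the counts divided by 126.
Repeatedly combine the two least-probable nodes; the expected code length is the sum of the merged weights.
merge 8/63 + 10/63 → 2/7
merge 2/7 + 1/3 → 13/21
merge 8/21 + 13/21 → 1
L = 2/7 + 13/21 + 1 = 40/21 ≈ 1.905 bits/symbol.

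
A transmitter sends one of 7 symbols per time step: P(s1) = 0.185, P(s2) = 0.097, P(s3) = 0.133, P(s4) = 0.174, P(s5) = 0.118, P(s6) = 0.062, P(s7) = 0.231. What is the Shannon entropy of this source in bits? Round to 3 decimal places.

H = −Σ pᵢ log₂ pᵢ.
−0.185·log₂(0.185) = 0.4504
−0.097·log₂(0.097) = 0.3265
−0.133·log₂(0.133) = 0.3871
−0.174·log₂(0.174) = 0.4390
−0.118·log₂(0.118) = 0.3638
−0.062·log₂(0.062) = 0.2487
−0.231·log₂(0.231) = 0.4883
Sum ≈ 2.7038 → 2.704 bits.

2.704 bits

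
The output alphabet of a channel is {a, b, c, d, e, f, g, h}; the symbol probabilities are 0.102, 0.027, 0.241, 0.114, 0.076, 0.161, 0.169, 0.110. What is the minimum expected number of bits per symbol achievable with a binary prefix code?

Repeatedly combine the two least-probable nodes; the expected code length is the sum of the merged weights.
merge 27/1000 + 19/250 → 103/1000
merge 51/500 + 103/1000 → 41/200
merge 11/100 + 57/500 → 28/125
merge 161/1000 + 169/1000 → 33/100
merge 41/200 + 28/125 → 429/1000
merge 241/1000 + 33/100 → 571/1000
merge 429/1000 + 571/1000 → 1
L = 103/1000 + 41/200 + 28/125 + 33/100 + 429/1000 + 571/1000 + 1 = 1431/500 = 2.862 bits/symbol.

2.862 bits/symbol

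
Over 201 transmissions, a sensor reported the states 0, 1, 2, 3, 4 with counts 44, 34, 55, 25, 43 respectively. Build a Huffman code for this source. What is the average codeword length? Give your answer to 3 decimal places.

2.294 bits/symbol

Probabilities are the counts divided by 201.
Repeatedly combine the two least-probable nodes; the expected code length is the sum of the merged weights.
merge 25/201 + 34/201 → 59/201
merge 43/201 + 44/201 → 29/67
merge 55/201 + 59/201 → 38/67
merge 29/67 + 38/67 → 1
L = 59/201 + 29/67 + 38/67 + 1 = 461/201 ≈ 2.294 bits/symbol.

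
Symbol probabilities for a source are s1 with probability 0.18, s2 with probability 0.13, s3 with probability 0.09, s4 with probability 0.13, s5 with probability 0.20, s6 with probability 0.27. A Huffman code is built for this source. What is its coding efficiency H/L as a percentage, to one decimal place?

Entropy H = −Σ p log₂ p ≈ 2.4977 bits.
Huffman merges: 9/100+13/100→11/50; 13/100+9/50→31/100; 1/5+11/50→21/50; 27/100+31/100→29/50; 21/50+29/50→1. L = 253/100 ≈ 2.5300.
Efficiency = H/L = 2.4977/2.5300 = 98.7%.

98.7%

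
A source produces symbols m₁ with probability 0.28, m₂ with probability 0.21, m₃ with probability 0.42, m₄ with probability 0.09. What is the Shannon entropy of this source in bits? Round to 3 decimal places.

H = −Σ pᵢ log₂ pᵢ.
−0.28·log₂(0.28) = 0.5142
−0.21·log₂(0.21) = 0.4728
−0.42·log₂(0.42) = 0.5256
−0.09·log₂(0.09) = 0.3127
Sum ≈ 1.8253 → 1.825 bits.

1.825 bits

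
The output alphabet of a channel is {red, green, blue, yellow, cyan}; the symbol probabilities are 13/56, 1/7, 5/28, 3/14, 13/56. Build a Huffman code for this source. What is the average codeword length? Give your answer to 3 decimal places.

2.321 bits/symbol

Repeatedly combine the two least-probable nodes; the expected code length is the sum of the merged weights.
merge 1/7 + 5/28 → 9/28
merge 3/14 + 13/56 → 25/56
merge 13/56 + 9/28 → 31/56
merge 25/56 + 31/56 → 1
L = 9/28 + 25/56 + 31/56 + 1 = 65/28 ≈ 2.321 bits/symbol.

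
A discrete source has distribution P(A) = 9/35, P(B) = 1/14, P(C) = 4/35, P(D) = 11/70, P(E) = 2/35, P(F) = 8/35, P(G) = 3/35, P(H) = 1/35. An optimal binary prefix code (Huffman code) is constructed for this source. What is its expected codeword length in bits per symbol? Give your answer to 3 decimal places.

Repeatedly combine the two least-probable nodes; the expected code length is the sum of the merged weights.
merge 1/35 + 2/35 → 3/35
merge 1/14 + 3/35 → 11/70
merge 3/35 + 4/35 → 1/5
merge 11/70 + 11/70 → 11/35
merge 1/5 + 8/35 → 3/7
merge 9/35 + 11/35 → 4/7
merge 3/7 + 4/7 → 1
L = 3/35 + 11/70 + 1/5 + 11/35 + 3/7 + 4/7 + 1 = 193/70 ≈ 2.757 bits/symbol.

2.757 bits/symbol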